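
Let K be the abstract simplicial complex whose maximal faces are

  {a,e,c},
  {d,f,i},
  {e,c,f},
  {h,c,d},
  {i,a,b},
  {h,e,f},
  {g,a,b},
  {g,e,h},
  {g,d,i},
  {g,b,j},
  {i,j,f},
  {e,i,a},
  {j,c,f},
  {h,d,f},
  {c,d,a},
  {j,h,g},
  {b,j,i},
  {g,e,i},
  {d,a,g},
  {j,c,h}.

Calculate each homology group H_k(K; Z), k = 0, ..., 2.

Order the vertices as a < b < c < d < e < f < g < h < i < j. Listing each simplex with vertices in this order, K has dimension 2 with simplices:

  0-simplices (10): a, b, c, d, e, f, g, h, i, j
  1-simplices (30): ab, ac, ad, ae, ag, ai, bg, bi, bj, cd, ce, cf, ch, cj, df, dg, dh, di, ef, eg, eh, ei, fh, fi, fj, gh, gi, gj, hj, ij
  2-simplices (20): abg, abi, acd, ace, adg, aei, bgj, bij, cdh, cef, cfj, chj, dfh, dfi, dgi, efh, egh, egi, fij, ghj

giving chain groups C_0 ≅ Z^10, C_1 ≅ Z^30, C_2 ≅ Z^20.

The boundary map ∂_1: C_1 → C_0 maps an edge to its endpoints' difference, ∂[p,q] = q − p.
This gives a 10×30 integer matrix of rank 9; reducing to Smith normal form yields diagonal entries (1,1,1,1,1,1,1,1,1).

Boundary ∂_2: C_2 → C_1 acts by ∂[p,q,r] = [q,r] − [p,r] + [p,q]. For instance
  ∂aei = ei − ai + ae,
  ∂cef = ef − cf + ce.
This gives a 30×20 integer matrix of rank 20; reducing to Smith normal form yields diagonal entries (1,1,1,1,1,1,1,1,1,1,1,1,1,1,1,1,1,1,1,2).

From H_k ≅ ker(∂_k) / im(∂_{k+1}) we obtain:

  H_0: rank C_0 − rank ∂_1 = 10 − 9 = 1, and the invariant factors of ∂_1 are all 1, so H_0 ≅ Z.
  H_1: rank ker ∂_1 − rank ∂_2 = (30 − 9) − 20 = 1, and ∂_2 has invariant factor 2 > 1, so H_1 ≅ Z ⊕ Z/2.
  H_2: rank ker ∂_2 − rank ∂_3 = (20 − 20) − 0 = 0, and there is no ∂_3, so H_2 ≅ 0.

H_0 ≅ Z,  H_1 ≅ Z ⊕ Z/2,  H_2 = 0.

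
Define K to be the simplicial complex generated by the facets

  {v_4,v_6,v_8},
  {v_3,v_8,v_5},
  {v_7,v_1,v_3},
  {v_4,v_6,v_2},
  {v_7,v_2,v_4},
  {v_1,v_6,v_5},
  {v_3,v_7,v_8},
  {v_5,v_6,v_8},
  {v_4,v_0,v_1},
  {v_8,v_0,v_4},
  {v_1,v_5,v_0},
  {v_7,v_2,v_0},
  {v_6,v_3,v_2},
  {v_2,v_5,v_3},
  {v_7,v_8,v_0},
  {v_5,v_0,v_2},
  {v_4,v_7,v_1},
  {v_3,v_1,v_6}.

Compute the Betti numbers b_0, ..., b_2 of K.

b_0 = 1, b_1 = 1, b_2 = 0.

K has 9 vertices, 27 edges, 18 triangles.
rank ∂_0 = 0, rank ∂_1 = 8 ⇒ b_0 = 9 − 0 − 8 = 1; all invariant factors of ∂_1 are 1 so no torsion. So H_0 ≅ Z.
rank ∂_1 = 8, rank ∂_2 = 18 ⇒ b_1 = 27 − 8 − 18 = 1; ∂_2 has invariant factor(s) [2] giving torsion. So H_1 ≅ Z ⊕ Z/2.
rank ∂_2 = 18, rank ∂_3 = 0 ⇒ b_2 = 18 − 18 − 0 = 0. So H_2 ≅ 0.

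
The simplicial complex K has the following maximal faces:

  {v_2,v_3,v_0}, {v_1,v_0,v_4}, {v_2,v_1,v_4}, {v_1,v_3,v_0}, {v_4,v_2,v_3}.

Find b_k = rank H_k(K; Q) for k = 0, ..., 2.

Order the vertices as v_0 < v_1 < v_2 < v_3 < v_4. Listing each simplex with vertices in this order, K has dimension 2 with simplices:

  0-simplices (5): [v_0], [v_1], [v_2], [v_3], [v_4]
  1-simplices (10): [v_0,v_1], [v_0,v_2], [v_0,v_3], [v_0,v_4], [v_1,v_2], [v_1,v_3], [v_1,v_4], [v_2,v_3], [v_2,v_4], [v_3,v_4]
  2-simplices (5): [v_0,v_1,v_3], [v_0,v_1,v_4], [v_0,v_2,v_3], [v_1,v_2,v_4], [v_2,v_3,v_4]

so the chain groups are C_0 ≅ Z^5, C_1 ≅ Z^10, C_2 ≅ Z^5.

Boundary ∂_1: C_1 → C_0 is given by ∂[p,q] = [q] − [p]. For instance
  ∂[v_2,v_4] = [v_4] − [v_2].
The 5×10 boundary matrix has rank 4 and Smith normal form diag(1,1,1,1).

The boundary map ∂_2: C_2 → C_1 acts by ∂[p,q,r] = [q,r] − [p,r] + [p,q]. For instance
  ∂[v_0,v_1,v_4] = [v_1,v_4] − [v_0,v_4] + [v_0,v_1],
  ∂[v_2,v_3,v_4] = [v_3,v_4] − [v_2,v_4] + [v_2,v_3].
The resulting 10×5 matrix has rank 5, and its Smith normal form has invariant factors (1,1,1,1,1).

Computing H_k = (kernel of ∂_k) / (image of ∂_{k+1}):

  H_0: rank C_0 − rank ∂_1 = 5 − 4 = 1, and the invariant factors of ∂_1 are all 1, so H_0 = Z.
  H_1: rank ker ∂_1 − rank ∂_2 = (10 − 4) − 5 = 1, and the invariant factors of ∂_2 are all 1, so H_1 = Z.
  H_2: rank ker ∂_2 − rank ∂_3 = (5 − 5) − 0 = 0, and there is no ∂_3, so H_2 = 0.

As a check, the Euler characteristic is 5 − 10 + 5 = 0, which agrees with 1 − 1 + 0 = 0.

Hence the Betti numbers are b_0 = 1, b_1 = 1, b_2 = 0.

b_0 = 1, b_1 = 1, b_2 = 0.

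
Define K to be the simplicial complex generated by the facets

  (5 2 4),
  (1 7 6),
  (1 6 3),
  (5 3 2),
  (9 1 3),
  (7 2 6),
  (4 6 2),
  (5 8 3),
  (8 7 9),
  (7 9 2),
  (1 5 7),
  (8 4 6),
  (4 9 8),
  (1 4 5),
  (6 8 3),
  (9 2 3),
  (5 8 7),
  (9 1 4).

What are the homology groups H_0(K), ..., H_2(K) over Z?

K has 9 vertices, 27 edges, 18 triangles.
rank ∂_0 = 0, rank ∂_1 = 8 ⇒ b_0 = 9 − 0 − 8 = 1; all invariant factors of ∂_1 are 1 so no torsion. So H_0 ≅ Z.
rank ∂_1 = 8, rank ∂_2 = 17 ⇒ b_1 = 27 − 8 − 17 = 2; all invariant factors of ∂_2 are 1 so no torsion. So H_1 ≅ Z^2.
rank ∂_2 = 17, rank ∂_3 = 0 ⇒ b_2 = 18 − 17 − 0 = 1. So H_2 ≅ Z.

H_0 ≅ Z,  H_1 ≅ Z^2,  H_2 ≅ Z.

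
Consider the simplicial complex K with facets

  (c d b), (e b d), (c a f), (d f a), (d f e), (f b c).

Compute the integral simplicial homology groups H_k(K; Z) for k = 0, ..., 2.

H_0 = Z,  H_1 = Z,  H_2 = 0.

We work with the vertex ordering a < b < c < d < e < f. The simplices of K, each written with vertices in increasing order, are:

  0-simplices (6): a, b, c, d, e, f
  1-simplices (12): ac, ad, af, bc, bd, be, bf, cd, cf, de, df, ef
  2-simplices (6): acf, adf, bcd, bcf, bde, def

Hence C_0 ≅ Z^6, C_1 ≅ Z^12, C_2 ≅ Z^6.

Boundary ∂_1: C_1 → C_0 sends each edge [p,q] (with p < q) to q − p. For instance
  ∂af = f − a.
This gives a 6×12 integer matrix of rank 5; reducing to Smith normal form yields diagonal entries (1,1,1,1,1).

The boundary map ∂_2: C_2 → C_1 acts by ∂[p,q,r] = [q,r] − [p,r] + [p,q]. For instance
  ∂acf = cf − af + ac,
  ∂bcd = cd − bd + bc.
As a 12×6 matrix over Z this has rank 6, with invariant factors (1,1,1,1,1,1).

From H_k ≅ ker(∂_k) / im(∂_{k+1}) we obtain:

  H_0: rank C_0 − rank ∂_1 = 6 − 5 = 1, and the invariant factors of ∂_1 are all 1, so H_0 = Z.
  H_1: rank ker ∂_1 − rank ∂_2 = (12 − 5) − 6 = 1, and the invariant factors of ∂_2 are all 1, so H_1 = Z.
  H_2: rank ker ∂_2 − rank ∂_3 = (6 − 6) − 0 = 0, and there is no ∂_3, so H_2 = 0.

As a check, the Euler characteristic is 6 − 12 + 6 = 0, which agrees with 1 − 1 + 0 = 0.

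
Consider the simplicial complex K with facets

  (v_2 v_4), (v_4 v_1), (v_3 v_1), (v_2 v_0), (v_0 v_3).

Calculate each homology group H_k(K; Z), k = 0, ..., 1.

Take the total order v_0 < v_1 < v_2 < v_3 < v_4 on the vertex set. Then K (dimension 1) consists of the simplices:

  0-simplices (5): [v_0], [v_1], [v_2], [v_3], [v_4]
  1-simplices (5): [v_0,v_2], [v_0,v_3], [v_1,v_3], [v_1,v_4], [v_2,v_4]

giving chain groups C_0 ≅ Z^5, C_1 ≅ Z^5.

Boundary ∂_1: C_1 → C_0 maps an edge to its endpoints' difference, ∂[p,q] = q − p. For instance
  ∂[v_2,v_4] = [v_4] − [v_2].
The resulting 5×5 matrix has rank 4, and its Smith normal form has invariant factors (1,1,1,1).

Now H_k = ker ∂_k / im ∂_{k+1}, so:

  H_0: rank C_0 − rank ∂_1 = 5 − 4 = 1, and the invariant factors of ∂_1 are all 1, so H_0 ≅ Z.
  H_1: rank ker ∂_1 − rank ∂_2 = (5 − 4) − 0 = 1, and there is no ∂_2, so H_1 ≅ Z.

H_0 = Z,  H_1 = Z.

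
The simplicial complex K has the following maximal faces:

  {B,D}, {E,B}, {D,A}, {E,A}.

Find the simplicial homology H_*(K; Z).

Order the vertices as A < B < D < E. Listing each simplex with vertices in this order, K has dimension 1 with simplices:

  0-simplices (4): A, B, D, E
  1-simplices (4): AD, AE, BD, BE

so the chain groups are C_0 ≅ Z^4, C_1 ≅ Z^4.

The boundary map ∂_1: C_1 → C_0 is given by ∂[p,q] = [q] − [p]. For instance
  ∂BE = E − B.
This gives a 4×4 integer matrix of rank 3; reducing to Smith normal form yields diagonal entries (1,1,1).

From H_k ≅ ker(∂_k) / im(∂_{k+1}) we obtain:

  H_0: rank C_0 − rank ∂_1 = 4 − 3 = 1, and the invariant factors of ∂_1 are all 1, so H_0 ≅ Z.
  H_1: rank ker ∂_1 − rank ∂_2 = (4 − 3) − 0 = 1, and there is no ∂_2, so H_1 ≅ Z.

H_0 = Z,  H_1 = Z.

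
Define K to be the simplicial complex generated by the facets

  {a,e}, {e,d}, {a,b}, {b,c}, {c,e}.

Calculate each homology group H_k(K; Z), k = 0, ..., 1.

H_0 ≅ Z,  H_1 ≅ Z.

Take the total order a < b < c < d < e on the vertex set. Then K (dimension 1) consists of the simplices:

  0-simplices (5): a, b, c, d, e
  1-simplices (5): ab, ae, bc, ce, de

giving chain groups C_0 ≅ Z^5, C_1 ≅ Z^5.

The boundary map ∂_1: C_1 → C_0 sends each edge [p,q] (with p < q) to q − p. For instance
  ∂ae = e − a.
As a 5×5 matrix over Z this has rank 4, with invariant factors (1,1,1,1).

Reading off H_k = ker ∂_k / im ∂_{k+1}:

  H_0: rank C_0 − rank ∂_1 = 5 − 4 = 1, and the invariant factors of ∂_1 are all 1, so H_0 ≅ Z.
  H_1: rank ker ∂_1 − rank ∂_2 = (5 − 4) − 0 = 1, and there is no ∂_2, so H_1 ≅ Z.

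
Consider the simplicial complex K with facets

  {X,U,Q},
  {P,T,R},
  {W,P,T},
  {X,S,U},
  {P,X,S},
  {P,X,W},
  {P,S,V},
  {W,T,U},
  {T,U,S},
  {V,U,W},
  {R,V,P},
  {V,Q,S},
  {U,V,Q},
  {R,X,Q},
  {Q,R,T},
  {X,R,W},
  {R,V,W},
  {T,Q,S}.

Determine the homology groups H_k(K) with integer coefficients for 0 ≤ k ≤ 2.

Take the total order P < Q < R < S < T < U < V < W < X on the vertex set. Then K (dimension 2) consists of the simplices:

  0-simplices (9): P, Q, R, S, T, U, V, W, X
  1-simplices (27): PR, PS, PT, PV, PW, PX, QR, QS, QT, QU, QV, QX, RT, RV, RW, RX, ST, SU, SV, SX, TU, TW, UV, UW, UX, VW, WX
  2-simplices (18): PRT, PRV, PSV, PSX, PTW, PWX, QRT, QRX, QST, QSV, QUV, QUX, RVW, RWX, STU, SUX, TUW, UVW

Hence C_0 ≅ Z^9, C_1 ≅ Z^27, C_2 ≅ Z^18.

Boundary ∂_1: C_1 → C_0 is given by ∂[p,q] = [q] − [p].
As a 9×27 matrix over Z this has rank 8, with invariant factors (1,1,1,1,1,1,1,1).

∂_2: C_2 → C_1 sends each 2-simplex [p,q,r] to [q,r] − [p,r] + [p,q]. For instance
  ∂PSX = SX − PX + PS,
  ∂PTW = TW − PW + PT.
As a 27×18 matrix over Z this has rank 18, with invariant factors (1,1,1,1,1,1,1,1,1,1,1,1,1,1,1,1,1,2).

Computing H_k = (kernel of ∂_k) / (image of ∂_{k+1}):

  H_0: rank C_0 − rank ∂_1 = 9 − 8 = 1, and the invariant factors of ∂_1 are all 1, so H_0 = Z.
  H_1: rank ker ∂_1 − rank ∂_2 = (27 − 8) − 18 = 1, and ∂_2 has invariant factor 2 > 1, so H_1 = Z × Z/2.
  H_2: rank ker ∂_2 − rank ∂_3 = (18 − 18) − 0 = 0, and there is no ∂_3, so H_2 = 0.

As a check, the Euler characteristic is 9 − 27 + 18 = 0, which agrees with 1 − 1 + 0 = 0.

H_0 = Z,  H_1 = Z × Z/2,  H_2 = 0.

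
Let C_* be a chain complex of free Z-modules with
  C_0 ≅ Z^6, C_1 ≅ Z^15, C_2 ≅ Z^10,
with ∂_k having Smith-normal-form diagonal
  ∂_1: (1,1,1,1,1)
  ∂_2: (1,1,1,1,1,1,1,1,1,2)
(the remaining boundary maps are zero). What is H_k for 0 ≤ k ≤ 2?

H_0: b_0 = 6 − 0 − 5 = 1; torsion from ∂_1 factors > 1: none. So H_0 ≅ Z.
H_1: b_1 = 15 − 5 − 10 = 0; torsion from ∂_2 factors > 1: [2]. So H_1 ≅ Z/2Z.
H_2: b_2 = 10 − 10 − 0 = 0; torsion from ∂_3 factors > 1: none. So H_2 ≅ 0.

H_0 ≅ Z,  H_1 ≅ Z/2Z,  H_2 = 0.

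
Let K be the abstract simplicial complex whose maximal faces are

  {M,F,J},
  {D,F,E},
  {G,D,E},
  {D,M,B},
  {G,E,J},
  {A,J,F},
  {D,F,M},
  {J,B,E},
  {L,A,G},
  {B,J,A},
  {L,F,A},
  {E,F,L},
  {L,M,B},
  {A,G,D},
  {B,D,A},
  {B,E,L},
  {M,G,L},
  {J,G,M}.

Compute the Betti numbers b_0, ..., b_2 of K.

Take the total order A < B < D < E < F < G < J < L < M on the vertex set. Then K (dimension 2) consists of the simplices:

  0-simplices (9): A, B, D, E, F, G, J, L, M
  1-simplices (27): AB, AD, AF, AG, AJ, AL, BD, BE, BJ, BL, BM, DE, DF, DG, DM, EF, EG, EJ, EL, FJ, FL, FM, GJ, GL, GM, JM, LM
  2-simplices (18): ABD, ABJ, ADG, AFJ, AFL, AGL, BDM, BEJ, BEL, BLM, DEF, DEG, DFM, EFL, EGJ, FJM, GJM, GLM

Hence C_0 ≅ Z^9, C_1 ≅ Z^27, C_2 ≅ Z^18.

∂_1: C_1 → C_0 is given by ∂[p,q] = [q] − [p].
As a 9×27 matrix over Z this has rank 8, with invariant factors (1,1,1,1,1,1,1,1).

Boundary ∂_2: C_2 → C_1 sends each 2-simplex [p,q,r] to [q,r] − [p,r] + [p,q]. For instance
  ∂DEG = EG − DG + DE,
  ∂AFJ = FJ − AJ + AF.
As a 27×18 matrix over Z this has rank 17, with invariant factors (1,1,1,1,1,1,1,1,1,1,1,1,1,1,1,1,1).

Now H_k = ker ∂_k / im ∂_{k+1}, so:

  H_0: rank C_0 − rank ∂_1 = 9 − 8 = 1, and the invariant factors of ∂_1 are all 1, so H_0 = Z.
  H_1: rank ker ∂_1 − rank ∂_2 = (27 − 8) − 17 = 2, and the invariant factors of ∂_2 are all 1, so H_1 = Z^2.
  H_2: rank ker ∂_2 − rank ∂_3 = (18 − 17) − 0 = 1, and there is no ∂_3, so H_2 = Z.

(K is a triangulation of the torus T^2.)

Hence the Betti numbers are b_0 = 1, b_1 = 2, b_2 = 1.

b_0 = 1, b_1 = 2, b_2 = 1.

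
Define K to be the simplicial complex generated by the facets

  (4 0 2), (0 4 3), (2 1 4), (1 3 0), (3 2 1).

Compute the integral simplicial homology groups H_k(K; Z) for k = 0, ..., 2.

Take the total order 0 < 1 < 2 < 3 < 4 on the vertex set. Then K (dimension 2) consists of the simplices:

  0-simplices (5): [0], [1], [2], [3], [4]
  1-simplices (10): [0,1], [0,2], [0,3], [0,4], [1,2], [1,3], [1,4], [2,3], [2,4], [3,4]
  2-simplices (5): [0,1,3], [0,2,4], [0,3,4], [1,2,3], [1,2,4]

Hence C_0 ≅ Z^5, C_1 ≅ Z^10, C_2 ≅ Z^5.

Boundary ∂_1: C_1 → C_0 maps an edge to its endpoints' difference, ∂[p,q] = q − p. For instance
  ∂[0,3] = [3] − [0].
This gives a 5×10 integer matrix of rank 4; reducing to Smith normal form yields diagonal entries (1,1,1,1).

Boundary ∂_2: C_2 → C_1 sends each 2-simplex [p,q,r] to [q,r] − [p,r] + [p,q]. For instance
  ∂[0,3,4] = [3,4] − [0,4] + [0,3],
  ∂[1,2,3] = [2,3] − [1,3] + [1,2].
As a 10×5 matrix over Z this has rank 5, with invariant factors (1,1,1,1,1).

Reading off H_k = ker ∂_k / im ∂_{k+1}:

  H_0: rank C_0 − rank ∂_1 = 5 − 4 = 1, and the invariant factors of ∂_1 are all 1, so H_0 ≅ Z.
  H_1: rank ker ∂_1 − rank ∂_2 = (10 − 4) − 5 = 1, and the invariant factors of ∂_2 are all 1, so H_1 ≅ Z.
  H_2: rank ker ∂_2 − rank ∂_3 = (5 − 5) − 0 = 0, and there is no ∂_3, so H_2 ≅ 0.

H_0 ≅ Z,  H_1 ≅ Z,  H_2 = 0.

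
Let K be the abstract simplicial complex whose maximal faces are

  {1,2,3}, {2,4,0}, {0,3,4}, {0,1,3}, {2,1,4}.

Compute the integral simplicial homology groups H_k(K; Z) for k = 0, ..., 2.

Fix the vertex order 0 < 1 < 2 < 3 < 4 and write every simplex with vertices in increasing order. Then dim K = 2 and the simplices of K are:

  0-simplices (5): [0], [1], [2], [3], [4]
  1-simplices (10): [0,1], [0,2], [0,3], [0,4], [1,2], [1,3], [1,4], [2,3], [2,4], [3,4]
  2-simplices (5): [0,1,3], [0,2,4], [0,3,4], [1,2,3], [1,2,4]

giving chain groups C_0 ≅ Z^5, C_1 ≅ Z^10, C_2 ≅ Z^5.

∂_1: C_1 → C_0 is given by ∂[p,q] = [q] − [p]. For instance
  ∂[0,3] = [3] − [0].
The 5×10 boundary matrix has rank 4 and Smith normal form diag(1,1,1,1).

Boundary ∂_2: C_2 → C_1 acts by ∂[p,q,r] = [q,r] − [p,r] + [p,q]. For instance
  ∂[1,2,4] = [2,4] − [1,4] + [1,2],
  ∂[0,3,4] = [3,4] − [0,4] + [0,3].
As a 10×5 matrix over Z this has rank 5, with invariant factors (1,1,1,1,1).

From H_k ≅ ker(∂_k) / im(∂_{k+1}) we obtain:

  H_0: rank C_0 − rank ∂_1 = 5 − 4 = 1, and the invariant factors of ∂_1 are all 1, so H_0 ≅ Z.
  H_1: rank ker ∂_1 − rank ∂_2 = (10 − 4) − 5 = 1, and the invariant factors of ∂_2 are all 1, so H_1 ≅ Z.
  H_2: rank ker ∂_2 − rank ∂_3 = (5 − 5) − 0 = 0, and there is no ∂_3, so H_2 ≅ 0.

H_0 = Z,  H_1 = Z,  H_2 = 0.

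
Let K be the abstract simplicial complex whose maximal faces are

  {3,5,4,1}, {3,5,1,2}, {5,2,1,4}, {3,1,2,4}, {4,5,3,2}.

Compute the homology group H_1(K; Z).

H_1 ≅ 0.

Fix the vertex order 1 < 2 < 3 < 4 < 5 and write every simplex with vertices in increasing order. Then dim K = 3 and the simplices of K are:

  0-simplices (5): [1], [2], [3], [4], [5]
  1-simplices (10): [1,2], [1,3], [1,4], [1,5], [2,3], [2,4], [2,5], [3,4], [3,5], [4,5]
  2-simplices (10): [1,2,3], [1,2,4], [1,2,5], [1,3,4], [1,3,5], [1,4,5], [2,3,4], [2,3,5], [2,4,5], [3,4,5]
  3-simplices (5): [1,2,3,4], [1,2,3,5], [1,2,4,5], [1,3,4,5], [2,3,4,5]

so the chain groups are C_0 ≅ Z^5, C_1 ≅ Z^10, C_2 ≅ Z^10, C_3 ≅ Z^5.

∂_1: C_1 → C_0 sends each edge [p,q] (with p < q) to q − p.
The resulting 5×10 matrix has rank 4, and its Smith normal form has invariant factors (1,1,1,1).

Boundary ∂_2: C_2 → C_1 acts by ∂[p,q,r] = [q,r] − [p,r] + [p,q]. For instance
  ∂[2,3,4] = [3,4] − [2,4] + [2,3],
  ∂[1,3,5] = [3,5] − [1,5] + [1,3].
This gives a 10×10 integer matrix of rank 6; reducing to Smith normal form yields diagonal entries (1,1,1,1,1,1).

Boundary ∂_3: C_3 → C_2 sends each 3-simplex σ to the alternating sum Σ_i (−1)^i (σ with its i-th vertex removed). For instance
  ∂[1,2,3,4] = [2,3,4] − [1,3,4] + [1,2,4] − [1,2,3],
  ∂[1,3,4,5] = [3,4,5] − [1,4,5] + [1,3,5] − [1,3,4].
The resulting 10×5 matrix has rank 4, and its Smith normal form has invariant factors (1,1,1,1).

Now H_k = ker ∂_k / im ∂_{k+1}, so:

  H_1: rank ker ∂_1 − rank ∂_2 = (10 − 4) − 6 = 0, and the invariant factors of ∂_2 are all 1, so H_1 = 0.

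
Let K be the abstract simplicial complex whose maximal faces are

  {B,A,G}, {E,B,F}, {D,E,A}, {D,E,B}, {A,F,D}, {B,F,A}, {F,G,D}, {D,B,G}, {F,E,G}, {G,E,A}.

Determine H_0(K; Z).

H_0 = Z.

Order the vertices as A < B < D < E < F < G. Listing each simplex with vertices in this order, K has dimension 2 with simplices:

  0-simplices (6): A, B, D, E, F, G
  1-simplices (15): AB, AD, AE, AF, AG, BD, BE, BF, BG, DE, DF, DG, EF, EG, FG
  2-simplices (10): ABF, ABG, ADE, ADF, AEG, BDE, BDG, BEF, DFG, EFG

giving chain groups C_0 ≅ Z^6, C_1 ≅ Z^15, C_2 ≅ Z^10.

Boundary ∂_1: C_1 → C_0 maps an edge to its endpoints' difference, ∂[p,q] = q − p.
The 6×15 boundary matrix has rank 5 and Smith normal form diag(1,1,1,1,1).

The boundary map ∂_2: C_2 → C_1 acts by ∂[p,q,r] = [q,r] − [p,r] + [p,q]. For instance
  ∂EFG = FG − EG + EF,
  ∂ADE = DE − AE + AD.
The resulting 15×10 matrix has rank 10, and its Smith normal form has invariant factors (1,1,1,1,1,1,1,1,1,2).

From H_k ≅ ker(∂_k) / im(∂_{k+1}) we obtain:

  H_0: rank C_0 − rank ∂_1 = 6 − 5 = 1, and the invariant factors of ∂_1 are all 1, so H_0 ≅ Z.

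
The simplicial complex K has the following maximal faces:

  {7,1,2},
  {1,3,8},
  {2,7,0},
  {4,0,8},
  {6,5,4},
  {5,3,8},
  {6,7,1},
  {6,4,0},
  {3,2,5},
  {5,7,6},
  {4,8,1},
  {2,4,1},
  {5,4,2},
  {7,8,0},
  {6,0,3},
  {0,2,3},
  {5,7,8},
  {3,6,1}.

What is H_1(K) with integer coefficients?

Fix the vertex order 0 < 1 < 2 < 3 < 4 < 5 < 6 < 7 < 8 and write every simplex with vertices in increasing order. Then dim K = 2 and the simplices of K are:

  0-simplices (9): [0], [1], [2], [3], [4], [5], [6], [7], [8]
  1-simplices (27): (27 of them)
  2-simplices (18): [0,2,3], [0,2,7], [0,3,6], [0,4,6], [0,4,8], [0,7,8], [1,2,4], [1,2,7], [1,3,6], [1,3,8], [1,4,8], [1,6,7], [2,3,5], [2,4,5], [3,5,8], [4,5,6], [5,6,7], [5,7,8]

giving chain groups C_0 ≅ Z^9, C_1 ≅ Z^27, C_2 ≅ Z^18.

∂_1: C_1 → C_0 is given by ∂[p,q] = [q] − [p].
The 9×27 boundary matrix has rank 8 and Smith normal form diag(1,1,1,1,1,1,1,1).

∂_2: C_2 → C_1 maps a triangle to the signed sum of its edges. For instance
  ∂[2,4,5] = [4,5] − [2,5] + [2,4],
  ∂[1,3,8] = [3,8] − [1,8] + [1,3].
As a 27×18 matrix over Z this has rank 17, with invariant factors (1,1,1,1,1,1,1,1,1,1,1,1,1,1,1,1,1).

Now H_k = ker ∂_k / im ∂_{k+1}, so:

  H_1: rank ker ∂_1 − rank ∂_2 = (27 − 8) − 17 = 2, and the invariant factors of ∂_2 are all 1, so H_1 = Z^2.

(K is a triangulation of the torus T^2.)

H_1 ≅ Z^2.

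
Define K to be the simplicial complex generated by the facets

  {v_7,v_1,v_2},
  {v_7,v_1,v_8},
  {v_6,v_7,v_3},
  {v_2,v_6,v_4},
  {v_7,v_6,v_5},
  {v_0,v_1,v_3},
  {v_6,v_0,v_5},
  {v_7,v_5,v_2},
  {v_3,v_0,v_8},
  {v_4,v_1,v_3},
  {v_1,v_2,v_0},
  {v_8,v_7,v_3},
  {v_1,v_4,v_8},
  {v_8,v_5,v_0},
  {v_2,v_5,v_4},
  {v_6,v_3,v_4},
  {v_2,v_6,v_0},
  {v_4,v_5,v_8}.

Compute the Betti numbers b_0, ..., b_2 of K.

Order the vertices as v_0 < v_1 < v_2 < v_3 < v_4 < v_5 < v_6 < v_7 < v_8. Listing each simplex with vertices in this order, K has dimension 2 with simplices:

  0-simplices (9): [v_0], [v_1], [v_2], [v_3], [v_4], [v_5], [v_6], [v_7], [v_8]
  1-simplices (27): (27 of them)
  2-simplices (18): (18 of them)

giving chain groups C_0 ≅ Z^9, C_1 ≅ Z^27, C_2 ≅ Z^18.

Boundary ∂_1: C_1 → C_0 is given by ∂[p,q] = [q] − [p].
The resulting 9×27 matrix has rank 8, and its Smith normal form has invariant factors (1,1,1,1,1,1,1,1).

The boundary map ∂_2: C_2 → C_1 maps a triangle to the signed sum of its edges. For instance
  ∂[v_4,v_5,v_8] = [v_5,v_8] − [v_4,v_8] + [v_4,v_5],
  ∂[v_1,v_2,v_7] = [v_2,v_7] − [v_1,v_7] + [v_1,v_2].
This gives a 27×18 integer matrix of rank 18; reducing to Smith normal form yields diagonal entries (1,1,1,1,1,1,1,1,1,1,1,1,1,1,1,1,1,2).

Now H_k = ker ∂_k / im ∂_{k+1}, so:

  H_0: rank C_0 − rank ∂_1 = 9 − 8 = 1, and the invariant factors of ∂_1 are all 1, so H_0 ≅ Z.
  H_1: rank ker ∂_1 − rank ∂_2 = (27 − 8) − 18 = 1, and ∂_2 has invariant factor 2 > 1, so H_1 ≅ Z ⊕ Z/2.
  H_2: rank ker ∂_2 − rank ∂_3 = (18 − 18) − 0 = 0, and there is no ∂_3, so H_2 ≅ 0.

(K is a triangulation of the Klein bottle.)

Hence the Betti numbers are b_0 = 1, b_1 = 1, b_2 = 0.

b_0 = 1, b_1 = 1, b_2 = 0.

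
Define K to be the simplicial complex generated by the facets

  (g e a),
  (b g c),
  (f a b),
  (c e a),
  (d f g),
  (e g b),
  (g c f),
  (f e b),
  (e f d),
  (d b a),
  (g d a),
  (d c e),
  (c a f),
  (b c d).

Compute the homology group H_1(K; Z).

H_1 ≅ Z^2.

Order the vertices as a < b < c < d < e < f < g. Listing each simplex with vertices in this order, K has dimension 2 with simplices:

  0-simplices (7): a, b, c, d, e, f, g
  1-simplices (21): ab, ac, ad, ae, af, ag, bc, bd, be, bf, bg, cd, ce, cf, cg, de, df, dg, ef, eg, fg
  2-simplices (14): abd, abf, ace, acf, adg, aeg, bcd, bcg, bef, beg, cde, cfg, def, dfg

Hence C_0 ≅ Z^7, C_1 ≅ Z^21, C_2 ≅ Z^14.

The boundary map ∂_1: C_1 → C_0 maps an edge to its endpoints' difference, ∂[p,q] = q − p.
This gives a 7×21 integer matrix of rank 6; reducing to Smith normal form yields diagonal entries (1,1,1,1,1,1).

∂_2: C_2 → C_1 maps a triangle to the signed sum of its edges. For instance
  ∂dfg = fg − dg + df,
  ∂beg = eg − bg + be.
This gives a 21×14 integer matrix of rank 13; reducing to Smith normal form yields diagonal entries (1,1,1,1,1,1,1,1,1,1,1,1,1).

Reading off H_k = ker ∂_k / im ∂_{k+1}:

  H_1: rank ker ∂_1 − rank ∂_2 = (21 − 6) − 13 = 2, and the invariant factors of ∂_2 are all 1, so H_1 = Z^2.

(K is a triangulation of the torus T^2.)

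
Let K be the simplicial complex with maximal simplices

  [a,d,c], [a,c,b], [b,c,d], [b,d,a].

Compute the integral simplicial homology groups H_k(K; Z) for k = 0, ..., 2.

Order the vertices as a < b < c < d. Listing each simplex with vertices in this order, K has dimension 2 with simplices:

  0-simplices (4): a, b, c, d
  1-simplices (6): ab, ac, ad, bc, bd, cd
  2-simplices (4): abc, abd, acd, bcd

giving chain groups C_0 ≅ Z^4, C_1 ≅ Z^6, C_2 ≅ Z^4.

∂_1: C_1 → C_0 is given by ∂[p,q] = [q] − [p].
The resulting 4×6 matrix has rank 3, and its Smith normal form has invariant factors (1,1,1).

The boundary map ∂_2: C_2 → C_1 acts by ∂[p,q,r] = [q,r] − [p,r] + [p,q]. For instance
  ∂bcd = cd − bd + bc,
  ∂acd = cd − ad + ac.
The resulting 6×4 matrix has rank 3, and its Smith normal form has invariant factors (1,1,1).

Reading off H_k = ker ∂_k / im ∂_{k+1}:

  H_0: rank C_0 − rank ∂_1 = 4 − 3 = 1, and the invariant factors of ∂_1 are all 1, so H_0 ≅ Z.
  H_1: rank ker ∂_1 − rank ∂_2 = (6 − 3) − 3 = 0, and the invariant factors of ∂_2 are all 1, so H_1 ≅ 0.
  H_2: rank ker ∂_2 − rank ∂_3 = (4 − 3) − 0 = 1, and there is no ∂_3, so H_2 ≅ Z.

H_0 = Z,  H_1 = 0,  H_2 = Z.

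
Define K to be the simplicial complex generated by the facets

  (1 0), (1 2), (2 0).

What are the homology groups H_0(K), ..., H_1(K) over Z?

H_0 ≅ Z,  H_1 ≅ Z.

We work with the vertex ordering 0 < 1 < 2. The simplices of K, each written with vertices in increasing order, are:

  0-simplices (3): [0], [1], [2]
  1-simplices (3): [0,1], [0,2], [1,2]

so the chain groups are C_0 ≅ Z^3, C_1 ≅ Z^3.

The boundary map ∂_1: C_1 → C_0 maps an edge to its endpoints' difference, ∂[p,q] = q − p.
As a 3×3 matrix over Z this has rank 2, with invariant factors (1,1).

Computing H_k = (kernel of ∂_k) / (image of ∂_{k+1}):

  H_0: rank C_0 − rank ∂_1 = 3 − 2 = 1, and the invariant factors of ∂_1 are all 1, so H_0 ≅ Z.
  H_1: rank ker ∂_1 − rank ∂_2 = (3 − 2) − 0 = 1, and there is no ∂_2, so H_1 ≅ Z.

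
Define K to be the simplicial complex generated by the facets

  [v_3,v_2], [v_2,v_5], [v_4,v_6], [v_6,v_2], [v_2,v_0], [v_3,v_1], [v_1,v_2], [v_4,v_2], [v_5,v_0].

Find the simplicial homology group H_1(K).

H_1 ≅ Z^3.

K has 7 vertices, 9 edges.
rank ∂_1 = 6, rank ∂_2 = 0 ⇒ b_1 = 9 − 6 − 0 = 3. So H_1 = Z^3.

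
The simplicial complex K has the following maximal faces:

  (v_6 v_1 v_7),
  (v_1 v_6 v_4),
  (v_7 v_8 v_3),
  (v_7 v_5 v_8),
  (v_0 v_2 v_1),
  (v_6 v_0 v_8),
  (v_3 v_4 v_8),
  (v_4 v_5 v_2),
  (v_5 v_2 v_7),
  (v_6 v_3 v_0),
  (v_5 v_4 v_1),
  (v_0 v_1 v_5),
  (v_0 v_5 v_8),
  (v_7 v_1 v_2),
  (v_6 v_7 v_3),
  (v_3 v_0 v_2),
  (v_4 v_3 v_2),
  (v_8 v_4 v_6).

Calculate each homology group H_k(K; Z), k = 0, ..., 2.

H_0 = Z,  H_1 = Z ⊕ Z/2,  H_2 = 0.

Fix the vertex order v_0 < v_1 < v_2 < v_3 < v_4 < v_5 < v_6 < v_7 < v_8 and write every simplex with vertices in increasing order. Then dim K = 2 and the simplices of K are:

  0-simplices (9): [v_0], [v_1], [v_2], [v_3], [v_4], [v_5], [v_6], [v_7], [v_8]
  1-simplices (27): (27 of them)
  2-simplices (18): (18 of them)

Hence C_0 ≅ Z^9, C_1 ≅ Z^27, C_2 ≅ Z^18.

∂_1: C_1 → C_0 sends each edge [p,q] (with p < q) to q − p. For instance
  ∂[v_4,v_8] = [v_8] − [v_4].
The 9×27 boundary matrix has rank 8 and Smith normal form diag(1,1,1,1,1,1,1,1).

∂_2: C_2 → C_1 sends each 2-simplex [p,q,r] to [q,r] − [p,r] + [p,q]. For instance
  ∂[v_4,v_6,v_8] = [v_6,v_8] − [v_4,v_8] + [v_4,v_6],
  ∂[v_0,v_6,v_8] = [v_6,v_8] − [v_0,v_8] + [v_0,v_6].
The resulting 27×18 matrix has rank 18, and its Smith normal form has invariant factors (1,1,1,1,1,1,1,1,1,1,1,1,1,1,1,1,1,2).

Reading off H_k = ker ∂_k / im ∂_{k+1}:

  H_0: rank C_0 − rank ∂_1 = 9 − 8 = 1, and the invariant factors of ∂_1 are all 1, so H_0 = Z.
  H_1: rank ker ∂_1 − rank ∂_2 = (27 − 8) − 18 = 1, and ∂_2 has invariant factor 2 > 1, so H_1 = Z ⊕ Z/2.
  H_2: rank ker ∂_2 − rank ∂_3 = (18 − 18) − 0 = 0, and there is no ∂_3, so H_2 = 0.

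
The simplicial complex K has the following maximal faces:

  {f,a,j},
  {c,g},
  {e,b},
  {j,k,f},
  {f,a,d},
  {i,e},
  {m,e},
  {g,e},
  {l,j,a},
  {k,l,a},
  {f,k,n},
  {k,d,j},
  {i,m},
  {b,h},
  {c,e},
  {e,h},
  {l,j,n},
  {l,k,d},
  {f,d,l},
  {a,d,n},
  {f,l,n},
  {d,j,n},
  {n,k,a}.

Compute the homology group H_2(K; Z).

H_2 ≅ Z.

Order the vertices as a < b < c < d < e < f < g < h < i < j < k < l < m < n. Listing each simplex with vertices in this order, K has dimension 2 with simplices:

  0-simplices (14): a, b, c, d, e, f, g, h, i, j, k, l, m, n
  1-simplices (30): ad, af, aj, ak, al, an, be, bh, ce, cg, df, dj, dk, dl, dn, eg, eh, ei, em, fj, fk, fl, fn, im, jk, jl, jn, kl, kn, ln
  2-simplices (14): adf, adn, afj, ajl, akl, akn, dfl, djk, djn, dkl, fjk, fkn, fln, jln

Hence C_0 ≅ Z^14, C_1 ≅ Z^30, C_2 ≅ Z^14.

∂_1: C_1 → C_0 is given by ∂[p,q] = [q] − [p]. For instance
  ∂ln = n − l.
This gives a 14×30 integer matrix of rank 12; reducing to Smith normal form yields diagonal entries (1,1,1,1,1,1,1,1,1,1,1,1).

The boundary map ∂_2: C_2 → C_1 acts by ∂[p,q,r] = [q,r] − [p,r] + [p,q]. For instance
  ∂adn = dn − an + ad,
  ∂djn = jn − dn + dj.
As a 30×14 matrix over Z this has rank 13, with invariant factors (1,1,1,1,1,1,1,1,1,1,1,1,1).

From H_k ≅ ker(∂_k) / im(∂_{k+1}) we obtain:

  H_2: rank ker ∂_2 − rank ∂_3 = (14 − 13) − 0 = 1, and there is no ∂_3, so H_2 ≅ Z.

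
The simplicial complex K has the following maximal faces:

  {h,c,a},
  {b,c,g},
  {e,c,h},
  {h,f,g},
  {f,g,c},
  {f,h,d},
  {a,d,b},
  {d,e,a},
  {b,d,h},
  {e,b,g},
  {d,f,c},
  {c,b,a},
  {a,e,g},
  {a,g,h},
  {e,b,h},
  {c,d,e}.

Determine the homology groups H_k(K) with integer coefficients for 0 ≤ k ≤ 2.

H_0 ≅ Z,  H_1 ≅ Z^2,  H_2 ≅ Z.

Fix the vertex order a < b < c < d < e < f < g < h and write every simplex with vertices in increasing order. Then dim K = 2 and the simplices of K are:

  0-simplices (8): a, b, c, d, e, f, g, h
  1-simplices (24): ab, ac, ad, ae, ag, ah, bc, bd, be, bg, bh, cd, ce, cf, cg, ch, de, df, dh, eg, eh, fg, fh, gh
  2-simplices (16): abc, abd, ach, ade, aeg, agh, bcg, bdh, beg, beh, cde, cdf, ceh, cfg, dfh, fgh

Hence C_0 ≅ Z^8, C_1 ≅ Z^24, C_2 ≅ Z^16.

∂_1: C_1 → C_0 maps an edge to its endpoints' difference, ∂[p,q] = q − p. For instance
  ∂bh = h − b.
The 8×24 boundary matrix has rank 7 and Smith normal form diag(1,1,1,1,1,1,1).

Boundary ∂_2: C_2 → C_1 maps a triangle to the signed sum of its edges. For instance
  ∂fgh = gh − fh + fg,
  ∂cfg = fg − cg + cf.
The resulting 24×16 matrix has rank 15, and its Smith normal form has invariant factors (1,1,1,1,1,1,1,1,1,1,1,1,1,1,1).

Now H_k = ker ∂_k / im ∂_{k+1}, so:

  H_0: rank C_0 − rank ∂_1 = 8 − 7 = 1, and the invariant factors of ∂_1 are all 1, so H_0 ≅ Z.
  H_1: rank ker ∂_1 − rank ∂_2 = (24 − 7) − 15 = 2, and the invariant factors of ∂_2 are all 1, so H_1 ≅ Z^2.
  H_2: rank ker ∂_2 − rank ∂_3 = (16 − 15) − 0 = 1, and there is no ∂_3, so H_2 ≅ Z.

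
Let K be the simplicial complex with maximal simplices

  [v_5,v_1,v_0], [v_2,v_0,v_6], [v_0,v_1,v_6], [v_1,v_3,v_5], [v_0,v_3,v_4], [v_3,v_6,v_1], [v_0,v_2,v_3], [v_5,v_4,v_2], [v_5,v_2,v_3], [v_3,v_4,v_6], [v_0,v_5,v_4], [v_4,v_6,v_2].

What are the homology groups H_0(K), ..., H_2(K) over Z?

K has 7 vertices, 18 edges, 12 triangles.
rank ∂_0 = 0, rank ∂_1 = 6 ⇒ b_0 = 7 − 0 − 6 = 1; all invariant factors of ∂_1 are 1 so no torsion. So H_0 ≅ Z.
rank ∂_1 = 6, rank ∂_2 = 12 ⇒ b_1 = 18 − 6 − 12 = 0; ∂_2 has invariant factor(s) [2] giving torsion. So H_1 ≅ Z/2Z.
rank ∂_2 = 12, rank ∂_3 = 0 ⇒ b_2 = 12 − 12 − 0 = 0. So H_2 ≅ 0.

H_0 = Z,  H_1 = Z/2Z,  H_2 = 0.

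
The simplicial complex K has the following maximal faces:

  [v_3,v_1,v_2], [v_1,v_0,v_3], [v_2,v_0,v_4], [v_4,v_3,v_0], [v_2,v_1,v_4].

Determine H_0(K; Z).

Order the vertices as v_0 < v_1 < v_2 < v_3 < v_4. Listing each simplex with vertices in this order, K has dimension 2 with simplices:

  0-simplices (5): [v_0], [v_1], [v_2], [v_3], [v_4]
  1-simplices (10): [v_0,v_1], [v_0,v_2], [v_0,v_3], [v_0,v_4], [v_1,v_2], [v_1,v_3], [v_1,v_4], [v_2,v_3], [v_2,v_4], [v_3,v_4]
  2-simplices (5): [v_0,v_1,v_3], [v_0,v_2,v_4], [v_0,v_3,v_4], [v_1,v_2,v_3], [v_1,v_2,v_4]

so the chain groups are C_0 ≅ Z^5, C_1 ≅ Z^10, C_2 ≅ Z^5.

Boundary ∂_1: C_1 → C_0 is given by ∂[p,q] = [q] − [p]. For instance
  ∂[v_2,v_4] = [v_4] − [v_2].
The resulting 5×10 matrix has rank 4, and its Smith normal form has invariant factors (1,1,1,1).

Boundary ∂_2: C_2 → C_1 sends each 2-simplex [p,q,r] to [q,r] − [p,r] + [p,q]. For instance
  ∂[v_0,v_3,v_4] = [v_3,v_4] − [v_0,v_4] + [v_0,v_3],
  ∂[v_1,v_2,v_4] = [v_2,v_4] − [v_1,v_4] + [v_1,v_2].
This gives a 10×5 integer matrix of rank 5; reducing to Smith normal form yields diagonal entries (1,1,1,1,1).

Reading off H_k = ker ∂_k / im ∂_{k+1}:

  H_0: rank C_0 − rank ∂_1 = 5 − 4 = 1, and the invariant factors of ∂_1 are all 1, so H_0 = Z.

(K is a triangulation of the Möbius band.)

H_0 = Z.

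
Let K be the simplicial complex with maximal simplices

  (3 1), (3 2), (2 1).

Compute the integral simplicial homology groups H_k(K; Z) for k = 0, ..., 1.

H_0 ≅ Z,  H_1 ≅ Z.

Fix the vertex order 1 < 2 < 3 and write every simplex with vertices in increasing order. Then dim K = 1 and the simplices of K are:

  0-simplices (3): [1], [2], [3]
  1-simplices (3): [1,2], [1,3], [2,3]

so the chain groups are C_0 ≅ Z^3, C_1 ≅ Z^3.

The boundary map ∂_1: C_1 → C_0 sends each edge [p,q] (with p < q) to q − p. For instance
  ∂[1,3] = [3] − [1].
The resulting 3×3 matrix has rank 2, and its Smith normal form has invariant factors (1,1).

Now H_k = ker ∂_k / im ∂_{k+1}, so:

  H_0: rank C_0 − rank ∂_1 = 3 − 2 = 1, and the invariant factors of ∂_1 are all 1, so H_0 = Z.
  H_1: rank ker ∂_1 − rank ∂_2 = (3 − 2) − 0 = 1, and there is no ∂_2, so H_1 = Z.

As a check, the Euler characteristic is 3 − 3 = 0, which agrees with 1 − 1 = 0.
(K is a triangulation of the circle S^1.)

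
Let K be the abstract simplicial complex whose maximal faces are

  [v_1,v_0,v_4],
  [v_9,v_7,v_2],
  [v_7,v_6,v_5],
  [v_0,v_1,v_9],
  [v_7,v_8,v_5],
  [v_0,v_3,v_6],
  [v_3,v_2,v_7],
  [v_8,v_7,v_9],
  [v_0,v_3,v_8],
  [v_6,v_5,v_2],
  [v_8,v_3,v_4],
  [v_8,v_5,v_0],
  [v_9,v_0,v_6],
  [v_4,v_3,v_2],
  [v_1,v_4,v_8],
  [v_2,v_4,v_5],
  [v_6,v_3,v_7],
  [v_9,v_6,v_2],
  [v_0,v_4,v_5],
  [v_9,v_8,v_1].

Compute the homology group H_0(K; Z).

H_0 ≅ Z.

We work with the vertex ordering v_0 < v_1 < v_2 < v_3 < v_4 < v_5 < v_6 < v_7 < v_8 < v_9. The simplices of K, each written with vertices in increasing order, are:

  0-simplices (10): [v_0], [v_1], [v_2], [v_3], [v_4], [v_5], [v_6], [v_7], [v_8], [v_9]
  1-simplices (30): (30 of them)
  2-simplices (20): (20 of them)

so the chain groups are C_0 ≅ Z^10, C_1 ≅ Z^30, C_2 ≅ Z^20.

The boundary map ∂_1: C_1 → C_0 is given by ∂[p,q] = [q] − [p]. For instance
  ∂[v_0,v_3] = [v_3] − [v_0].
The 10×30 boundary matrix has rank 9 and Smith normal form diag(1,1,1,1,1,1,1,1,1).

Boundary ∂_2: C_2 → C_1 acts by ∂[p,q,r] = [q,r] − [p,r] + [p,q]. For instance
  ∂[v_2,v_4,v_5] = [v_4,v_5] − [v_2,v_5] + [v_2,v_4],
  ∂[v_3,v_6,v_7] = [v_6,v_7] − [v_3,v_7] + [v_3,v_6].
This gives a 30×20 integer matrix of rank 20; reducing to Smith normal form yields diagonal entries (1,1,1,1,1,1,1,1,1,1,1,1,1,1,1,1,1,1,1,2).

Reading off H_k = ker ∂_k / im ∂_{k+1}:

  H_0: rank C_0 − rank ∂_1 = 10 − 9 = 1, and the invariant factors of ∂_1 are all 1, so H_0 ≅ Z.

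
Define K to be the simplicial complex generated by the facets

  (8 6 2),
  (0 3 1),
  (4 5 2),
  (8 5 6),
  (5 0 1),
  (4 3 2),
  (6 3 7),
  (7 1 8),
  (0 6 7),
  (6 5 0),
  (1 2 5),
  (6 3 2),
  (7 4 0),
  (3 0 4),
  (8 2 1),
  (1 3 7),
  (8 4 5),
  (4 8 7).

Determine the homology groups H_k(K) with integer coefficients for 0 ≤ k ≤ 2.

H_0 ≅ Z,  H_1 ≅ Z ⊕ Z_2,  H_2 = 0.

Fix the vertex order 0 < 1 < 2 < 3 < 4 < 5 < 6 < 7 < 8 and write every simplex with vertices in increasing order. Then dim K = 2 and the simplices of K are:

  0-simplices (9): [0], [1], [2], [3], [4], [5], [6], [7], [8]
  1-simplices (27): (27 of them)
  2-simplices (18): [0,1,3], [0,1,5], [0,3,4], [0,4,7], [0,5,6], [0,6,7], [1,2,5], [1,2,8], [1,3,7], [1,7,8], [2,3,4], [2,3,6], [2,4,5], [2,6,8], [3,6,7], [4,5,8], [4,7,8], [5,6,8]

giving chain groups C_0 ≅ Z^9, C_1 ≅ Z^27, C_2 ≅ Z^18.

The boundary map ∂_1: C_1 → C_0 maps an edge to its endpoints' difference, ∂[p,q] = q − p.
The resulting 9×27 matrix has rank 8, and its Smith normal form has invariant factors (1,1,1,1,1,1,1,1).

∂_2: C_2 → C_1 acts by ∂[p,q,r] = [q,r] − [p,r] + [p,q]. For instance
  ∂[1,7,8] = [7,8] − [1,8] + [1,7],
  ∂[0,3,4] = [3,4] − [0,4] + [0,3].
This gives a 27×18 integer matrix of rank 18; reducing to Smith normal form yields diagonal entries (1,1,1,1,1,1,1,1,1,1,1,1,1,1,1,1,1,2).

From H_k ≅ ker(∂_k) / im(∂_{k+1}) we obtain:

  H_0: rank C_0 − rank ∂_1 = 9 − 8 = 1, and the invariant factors of ∂_1 are all 1, so H_0 ≅ Z.
  H_1: rank ker ∂_1 − rank ∂_2 = (27 − 8) − 18 = 1, and ∂_2 has invariant factor 2 > 1, so H_1 ≅ Z ⊕ Z_2.
  H_2: rank ker ∂_2 − rank ∂_3 = (18 − 18) − 0 = 0, and there is no ∂_3, so H_2 ≅ 0.

As a check, the Euler characteristic is 9 − 27 + 18 = 0, which agrees with 1 − 1 + 0 = 0.
(K is a triangulation of the Klein bottle.)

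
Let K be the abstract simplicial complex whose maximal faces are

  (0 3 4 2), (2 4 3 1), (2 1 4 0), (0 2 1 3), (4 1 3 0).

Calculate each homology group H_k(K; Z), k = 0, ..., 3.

Fix the vertex order 0 < 1 < 2 < 3 < 4 and write every simplex with vertices in increasing order. Then dim K = 3 and the simplices of K are:

  0-simplices (5): [0], [1], [2], [3], [4]
  1-simplices (10): [0,1], [0,2], [0,3], [0,4], [1,2], [1,3], [1,4], [2,3], [2,4], [3,4]
  2-simplices (10): [0,1,2], [0,1,3], [0,1,4], [0,2,3], [0,2,4], [0,3,4], [1,2,3], [1,2,4], [1,3,4], [2,3,4]
  3-simplices (5): [0,1,2,3], [0,1,2,4], [0,1,3,4], [0,2,3,4], [1,2,3,4]

so the chain groups are C_0 ≅ Z^5, C_1 ≅ Z^10, C_2 ≅ Z^10, C_3 ≅ Z^5.

∂_1: C_1 → C_0 is given by ∂[p,q] = [q] − [p]. For instance
  ∂[1,4] = [4] − [1].
As a 5×10 matrix over Z this has rank 4, with invariant factors (1,1,1,1).

Boundary ∂_2: C_2 → C_1 maps a triangle to the signed sum of its edges. For instance
  ∂[0,2,4] = [2,4] − [0,4] + [0,2],
  ∂[0,3,4] = [3,4] − [0,4] + [0,3].
This gives a 10×10 integer matrix of rank 6; reducing to Smith normal form yields diagonal entries (1,1,1,1,1,1).

Boundary ∂_3: C_3 → C_2 sends each 3-simplex σ to the alternating sum Σ_i (−1)^i (σ with its i-th vertex removed). For instance
  ∂[0,1,2,4] = [1,2,4] − [0,2,4] + [0,1,4] − [0,1,2],
  ∂[0,1,2,3] = [1,2,3] − [0,2,3] + [0,1,3] − [0,1,2].
The resulting 10×5 matrix has rank 4, and its Smith normal form has invariant factors (1,1,1,1).

From H_k ≅ ker(∂_k) / im(∂_{k+1}) we obtain:

  H_0: rank C_0 − rank ∂_1 = 5 − 4 = 1, and the invariant factors of ∂_1 are all 1, so H_0 = Z.
  H_1: rank ker ∂_1 − rank ∂_2 = (10 − 4) − 6 = 0, and the invariant factors of ∂_2 are all 1, so H_1 = 0.
  H_2: rank ker ∂_2 − rank ∂_3 = (10 − 6) − 4 = 0, and the invariant factors of ∂_3 are all 1, so H_2 = 0.
  H_3: rank ker ∂_3 − rank ∂_4 = (5 − 4) − 0 = 1, and there is no ∂_4, so H_3 = Z.

As a check, the Euler characteristic is 5 − 10 + 10 − 5 = 0, which agrees with 1 − 0 + 0 − 1 = 0.

H_0 = Z,  H_1 = 0,  H_2 = 0,  H_3 = Z.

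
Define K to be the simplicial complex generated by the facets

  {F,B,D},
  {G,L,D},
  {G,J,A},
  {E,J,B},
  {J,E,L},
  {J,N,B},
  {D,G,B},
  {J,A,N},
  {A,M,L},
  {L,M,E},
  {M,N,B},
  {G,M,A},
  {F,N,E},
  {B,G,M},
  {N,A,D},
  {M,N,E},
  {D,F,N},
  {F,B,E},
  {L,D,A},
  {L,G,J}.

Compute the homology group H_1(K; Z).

We work with the vertex ordering A < B < D < E < F < G < J < L < M < N. The simplices of K, each written with vertices in increasing order, are:

  0-simplices (10): A, B, D, E, F, G, J, L, M, N
  1-simplices (30): AD, AG, AJ, AL, AM, AN, BD, BE, BF, BG, BJ, BM, BN, DF, DG, DL, DN, EF, EJ, EL, EM, EN, FN, GJ, GL, GM, JL, JN, LM, MN
  2-simplices (20): ADL, ADN, AGJ, AGM, AJN, ALM, BDF, BDG, BEF, BEJ, BGM, BJN, BMN, DFN, DGL, EFN, EJL, ELM, EMN, GJL

giving chain groups C_0 ≅ Z^10, C_1 ≅ Z^30, C_2 ≅ Z^20.

Boundary ∂_1: C_1 → C_0 sends each edge [p,q] (with p < q) to q − p. For instance
  ∂JL = L − J.
The 10×30 boundary matrix has rank 9 and Smith normal form diag(1,1,1,1,1,1,1,1,1).

The boundary map ∂_2: C_2 → C_1 acts by ∂[p,q,r] = [q,r] − [p,r] + [p,q]. For instance
  ∂BDG = DG − BG + BD,
  ∂BEF = EF − BF + BE.
The resulting 30×20 matrix has rank 20, and its Smith normal form has invariant factors (1,1,1,1,1,1,1,1,1,1,1,1,1,1,1,1,1,1,1,2).

From H_k ≅ ker(∂_k) / im(∂_{k+1}) we obtain:

  H_1: rank ker ∂_1 − rank ∂_2 = (30 − 9) − 20 = 1, and ∂_2 has invariant factor 2 > 1, so H_1 = Z ⊕ Z/2.

H_1 ≅ Z ⊕ Z/2.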